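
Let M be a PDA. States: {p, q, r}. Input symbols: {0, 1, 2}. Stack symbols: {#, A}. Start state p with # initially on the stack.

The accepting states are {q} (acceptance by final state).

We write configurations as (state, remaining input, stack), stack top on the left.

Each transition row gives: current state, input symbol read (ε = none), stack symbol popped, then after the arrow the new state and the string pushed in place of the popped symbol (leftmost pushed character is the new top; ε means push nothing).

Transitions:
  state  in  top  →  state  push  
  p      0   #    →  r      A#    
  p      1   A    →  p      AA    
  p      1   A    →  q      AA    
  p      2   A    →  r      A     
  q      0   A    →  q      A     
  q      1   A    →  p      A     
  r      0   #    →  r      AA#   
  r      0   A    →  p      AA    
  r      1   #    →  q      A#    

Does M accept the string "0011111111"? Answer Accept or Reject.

Accept

One accepting computation: (p, 0011111111, #) ⊢ (r, 011111111, A#) ⊢ (p, 11111111, AA#) ⊢ (p, 1111111, AAA#) ⊢ (p, 111111, AAAA#) ⊢ (p, 11111, AAAAA#) ⊢ (p, 1111, AAAAAA#) ⊢ (p, 111, AAAAAAA#) ⊢ (p, 11, AAAAAAAA#) ⊢ (p, 1, AAAAAAAAA#) ⊢ (q, ε, AAAAAAAAAA#)
All input consumed and state q ∈ F.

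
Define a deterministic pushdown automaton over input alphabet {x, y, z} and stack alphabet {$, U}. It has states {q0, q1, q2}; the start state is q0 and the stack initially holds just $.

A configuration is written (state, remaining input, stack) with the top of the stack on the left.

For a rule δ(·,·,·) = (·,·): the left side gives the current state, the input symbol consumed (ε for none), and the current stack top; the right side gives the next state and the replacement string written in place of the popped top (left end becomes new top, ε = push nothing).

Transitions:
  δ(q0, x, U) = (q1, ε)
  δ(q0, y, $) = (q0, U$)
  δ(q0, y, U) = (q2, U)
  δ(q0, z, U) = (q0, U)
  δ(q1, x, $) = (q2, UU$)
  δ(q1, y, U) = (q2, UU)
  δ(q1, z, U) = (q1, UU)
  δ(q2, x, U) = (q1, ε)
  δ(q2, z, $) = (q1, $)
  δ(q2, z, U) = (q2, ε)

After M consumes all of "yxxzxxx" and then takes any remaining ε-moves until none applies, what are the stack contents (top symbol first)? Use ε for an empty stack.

(q0, yxxzxxx, $)
  read y, top $: go to q0, push U$ → (q0, xxzxxx, U$)
  read x, top U: go to q1, push ε → (q1, xzxxx, $)
  read x, top $: go to q2, push UU$ → (q2, zxxx, UU$)
  read z, top U: go to q2, push ε → (q2, xxx, U$)
  read x, top U: go to q1, push ε → (q1, xx, $)
  read x, top $: go to q2, push UU$ → (q2, x, UU$)
  read x, top U: go to q1, push ε → (q1, ε, U$)
All input consumed in state q1 with stack U$.

U$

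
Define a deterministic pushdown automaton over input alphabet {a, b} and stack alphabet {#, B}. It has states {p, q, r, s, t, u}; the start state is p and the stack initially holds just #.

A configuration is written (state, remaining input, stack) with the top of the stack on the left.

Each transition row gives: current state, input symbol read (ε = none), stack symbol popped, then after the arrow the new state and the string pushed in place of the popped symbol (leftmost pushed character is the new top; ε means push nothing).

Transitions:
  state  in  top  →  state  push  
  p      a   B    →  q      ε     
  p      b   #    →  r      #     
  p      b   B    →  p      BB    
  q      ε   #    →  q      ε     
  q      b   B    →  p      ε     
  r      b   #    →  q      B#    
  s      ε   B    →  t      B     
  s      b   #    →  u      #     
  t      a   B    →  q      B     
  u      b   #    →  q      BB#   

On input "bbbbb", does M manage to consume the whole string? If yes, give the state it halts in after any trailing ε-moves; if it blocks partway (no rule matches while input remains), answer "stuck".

(p, bbbbb, #) ⊢ (r, bbbb, #) ⊢ (q, bbb, B#) ⊢ (p, bb, #) ⊢ (r, b, #) ⊢ (q, ε, B#)
All input consumed; M is in state q.

q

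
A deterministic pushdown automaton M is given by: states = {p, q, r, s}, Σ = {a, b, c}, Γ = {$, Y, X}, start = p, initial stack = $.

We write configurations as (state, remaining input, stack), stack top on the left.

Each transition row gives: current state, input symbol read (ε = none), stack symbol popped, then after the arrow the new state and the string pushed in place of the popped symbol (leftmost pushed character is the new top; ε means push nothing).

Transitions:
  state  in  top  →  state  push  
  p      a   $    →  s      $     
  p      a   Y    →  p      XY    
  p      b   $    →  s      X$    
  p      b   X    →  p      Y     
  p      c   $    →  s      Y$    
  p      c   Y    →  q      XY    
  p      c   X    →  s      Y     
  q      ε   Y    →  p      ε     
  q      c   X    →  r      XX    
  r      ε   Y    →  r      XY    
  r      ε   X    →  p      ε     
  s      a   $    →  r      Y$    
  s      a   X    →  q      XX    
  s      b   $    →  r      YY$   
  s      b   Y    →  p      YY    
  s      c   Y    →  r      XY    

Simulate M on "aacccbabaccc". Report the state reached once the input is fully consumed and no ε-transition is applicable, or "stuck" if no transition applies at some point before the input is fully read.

(p, aacccbabaccc, $)
  read a, top $: go to s, push $ → (s, acccbabaccc, $)
  read a, top $: go to r, push Y$ → (r, cccbabaccc, Y$)
  ε-move, top Y: go to r, push XY → (r, cccbabaccc, XY$)
  ε-move, top X: go to p, push ε → (p, cccbabaccc, Y$)
  read c, top Y: go to q, push XY → (q, ccbabaccc, XY$)
  read c, top X: go to r, push XX → (r, cbabaccc, XXY$)
  ε-move, top X: go to p, push ε → (p, cbabaccc, XY$)
  read c, top X: go to s, push Y → (s, babaccc, YY$)
  read b, top Y: go to p, push YY → (p, abaccc, YYY$)
  read a, top Y: go to p, push XY → (p, baccc, XYYY$)
  read b, top X: go to p, push Y → (p, accc, YYYY$)
  read a, top Y: go to p, push XY → (p, ccc, XYYYY$)
  read c, top X: go to s, push Y → (s, cc, YYYYY$)
  read c, top Y: go to r, push XY → (r, c, XYYYYY$)
  ε-move, top X: go to p, push ε → (p, c, YYYYY$)
  read c, top Y: go to q, push XY → (q, ε, XYYYYY$)
All input consumed; M is in state q.

q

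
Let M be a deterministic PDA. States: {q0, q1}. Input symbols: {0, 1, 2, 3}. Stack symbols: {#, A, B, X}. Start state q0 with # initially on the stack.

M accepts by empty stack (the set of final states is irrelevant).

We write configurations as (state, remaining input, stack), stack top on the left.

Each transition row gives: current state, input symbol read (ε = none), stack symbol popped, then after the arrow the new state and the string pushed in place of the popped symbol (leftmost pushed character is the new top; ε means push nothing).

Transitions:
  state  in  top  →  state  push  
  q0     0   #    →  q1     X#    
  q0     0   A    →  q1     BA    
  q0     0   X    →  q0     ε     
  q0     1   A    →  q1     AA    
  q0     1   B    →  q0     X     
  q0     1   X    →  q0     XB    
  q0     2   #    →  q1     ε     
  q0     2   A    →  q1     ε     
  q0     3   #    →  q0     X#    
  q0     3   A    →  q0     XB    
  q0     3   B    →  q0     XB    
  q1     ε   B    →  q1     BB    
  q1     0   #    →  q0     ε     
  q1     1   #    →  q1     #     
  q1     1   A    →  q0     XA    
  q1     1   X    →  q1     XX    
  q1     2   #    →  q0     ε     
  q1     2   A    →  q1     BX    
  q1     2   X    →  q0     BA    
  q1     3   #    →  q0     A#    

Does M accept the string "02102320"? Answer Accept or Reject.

Accept

(q0, 02102320, #)
  read 0, top #: go to q1, push X# → (q1, 2102320, X#)
  read 2, top X: go to q0, push BA → (q0, 102320, BA#)
  read 1, top B: go to q0, push X → (q0, 02320, XA#)
  read 0, top X: go to q0, push ε → (q0, 2320, A#)
  read 2, top A: go to q1, push ε → (q1, 320, #)
  read 3, top #: go to q0, push A# → (q0, 20, A#)
  read 2, top A: go to q1, push ε → (q1, 0, #)
  read 0, top #: go to q0, push ε → (q0, ε, ε)
All input consumed and the stack is empty.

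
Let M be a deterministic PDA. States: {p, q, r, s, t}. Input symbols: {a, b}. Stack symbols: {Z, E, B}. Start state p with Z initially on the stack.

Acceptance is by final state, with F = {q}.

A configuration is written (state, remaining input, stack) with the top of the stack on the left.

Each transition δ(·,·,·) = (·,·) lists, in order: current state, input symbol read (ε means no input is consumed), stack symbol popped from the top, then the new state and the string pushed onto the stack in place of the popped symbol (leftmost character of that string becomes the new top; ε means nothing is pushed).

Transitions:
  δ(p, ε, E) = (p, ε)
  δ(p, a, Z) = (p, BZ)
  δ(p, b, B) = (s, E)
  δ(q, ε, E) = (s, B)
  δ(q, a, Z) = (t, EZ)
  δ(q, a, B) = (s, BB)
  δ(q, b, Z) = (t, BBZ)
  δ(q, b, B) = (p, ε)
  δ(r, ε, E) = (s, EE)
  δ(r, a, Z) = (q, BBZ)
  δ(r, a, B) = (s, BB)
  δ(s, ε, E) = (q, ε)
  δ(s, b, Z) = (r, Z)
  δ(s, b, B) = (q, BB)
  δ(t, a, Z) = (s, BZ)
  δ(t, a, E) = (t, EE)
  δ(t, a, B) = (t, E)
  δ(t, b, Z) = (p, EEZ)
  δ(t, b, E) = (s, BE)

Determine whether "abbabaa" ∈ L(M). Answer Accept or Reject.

(p, abbabaa, Z) ⊢ (p, bbabaa, BZ) ⊢ (s, babaa, EZ) ⊢ (q, babaa, Z) ⊢ (t, abaa, BBZ) ⊢ (t, baa, EBZ) ⊢ (s, aa, BEBZ)
No transition applies at (s, aa, BEBZ); input not fully consumed.

Reject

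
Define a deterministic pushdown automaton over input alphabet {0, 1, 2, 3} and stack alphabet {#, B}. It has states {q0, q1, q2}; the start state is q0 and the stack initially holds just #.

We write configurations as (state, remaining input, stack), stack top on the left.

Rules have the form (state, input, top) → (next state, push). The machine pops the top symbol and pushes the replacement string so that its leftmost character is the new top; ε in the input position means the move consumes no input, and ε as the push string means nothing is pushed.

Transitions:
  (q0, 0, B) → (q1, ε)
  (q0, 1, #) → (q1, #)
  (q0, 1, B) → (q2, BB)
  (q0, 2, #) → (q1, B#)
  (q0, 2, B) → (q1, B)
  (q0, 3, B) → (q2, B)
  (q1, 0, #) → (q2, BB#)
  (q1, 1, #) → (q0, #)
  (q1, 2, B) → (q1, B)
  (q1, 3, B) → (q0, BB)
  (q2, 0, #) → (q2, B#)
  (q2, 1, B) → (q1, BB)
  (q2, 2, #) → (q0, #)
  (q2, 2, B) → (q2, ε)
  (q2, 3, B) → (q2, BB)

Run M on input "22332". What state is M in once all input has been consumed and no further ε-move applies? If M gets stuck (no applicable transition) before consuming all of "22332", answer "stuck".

q2

(q0, 22332, #)
  read 2, top #: go to q1, push B# → (q1, 2332, B#)
  read 2, top B: go to q1, push B → (q1, 332, B#)
  read 3, top B: go to q0, push BB → (q0, 32, BB#)
  read 3, top B: go to q2, push B → (q2, 2, BB#)
  read 2, top B: go to q2, push ε → (q2, ε, B#)
All input consumed; M is in state q2.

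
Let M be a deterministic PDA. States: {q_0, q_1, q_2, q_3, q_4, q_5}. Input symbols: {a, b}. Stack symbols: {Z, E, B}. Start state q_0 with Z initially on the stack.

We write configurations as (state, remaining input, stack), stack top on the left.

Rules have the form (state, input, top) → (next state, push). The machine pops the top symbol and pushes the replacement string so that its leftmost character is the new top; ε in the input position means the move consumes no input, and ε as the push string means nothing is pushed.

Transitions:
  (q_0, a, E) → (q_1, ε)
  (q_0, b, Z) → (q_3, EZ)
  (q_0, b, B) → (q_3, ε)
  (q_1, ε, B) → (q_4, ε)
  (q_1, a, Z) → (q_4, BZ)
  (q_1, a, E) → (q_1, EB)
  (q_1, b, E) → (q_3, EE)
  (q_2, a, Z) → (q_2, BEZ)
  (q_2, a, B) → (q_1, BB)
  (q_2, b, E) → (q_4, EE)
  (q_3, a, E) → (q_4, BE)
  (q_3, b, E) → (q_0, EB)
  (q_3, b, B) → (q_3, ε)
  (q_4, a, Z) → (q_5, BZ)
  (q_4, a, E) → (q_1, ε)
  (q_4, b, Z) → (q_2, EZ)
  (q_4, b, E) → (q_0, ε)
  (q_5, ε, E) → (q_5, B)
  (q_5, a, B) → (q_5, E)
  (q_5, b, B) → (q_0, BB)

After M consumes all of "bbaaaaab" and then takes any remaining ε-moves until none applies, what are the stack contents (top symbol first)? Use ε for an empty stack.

BBZ

(q_0, bbaaaaab, Z)
  read b, top Z: go to q_3, push EZ → (q_3, baaaaab, EZ)
  read b, top E: go to q_0, push EB → (q_0, aaaaab, EBZ)
  read a, top E: go to q_1, push ε → (q_1, aaaab, BZ)
  ε-move, top B: go to q_4, push ε → (q_4, aaaab, Z)
  read a, top Z: go to q_5, push BZ → (q_5, aaab, BZ)
  read a, top B: go to q_5, push E → (q_5, aab, EZ)
  ε-move, top E: go to q_5, push B → (q_5, aab, BZ)
  read a, top B: go to q_5, push E → (q_5, ab, EZ)
  ε-move, top E: go to q_5, push B → (q_5, ab, BZ)
  read a, top B: go to q_5, push E → (q_5, b, EZ)
  ε-move, top E: go to q_5, push B → (q_5, b, BZ)
  read b, top B: go to q_0, push BB → (q_0, ε, BBZ)
All input consumed in state q_0 with stack BBZ.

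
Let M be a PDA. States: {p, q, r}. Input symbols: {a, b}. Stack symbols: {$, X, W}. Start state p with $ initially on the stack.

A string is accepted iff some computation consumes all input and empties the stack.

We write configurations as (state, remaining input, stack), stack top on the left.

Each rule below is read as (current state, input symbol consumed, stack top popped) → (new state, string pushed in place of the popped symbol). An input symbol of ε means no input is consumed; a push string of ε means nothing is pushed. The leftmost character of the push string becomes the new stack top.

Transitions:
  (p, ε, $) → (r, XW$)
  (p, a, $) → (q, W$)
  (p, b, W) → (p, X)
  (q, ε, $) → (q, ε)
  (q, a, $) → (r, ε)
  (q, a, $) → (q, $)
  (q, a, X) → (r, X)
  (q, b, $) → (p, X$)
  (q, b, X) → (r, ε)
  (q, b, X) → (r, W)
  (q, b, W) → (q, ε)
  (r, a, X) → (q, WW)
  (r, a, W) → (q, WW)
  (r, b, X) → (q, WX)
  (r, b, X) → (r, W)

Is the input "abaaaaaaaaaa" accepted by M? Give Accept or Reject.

Accept

One accepting computation: (p, abaaaaaaaaaa, $) ⊢ (q, baaaaaaaaaa, W$) ⊢ (q, aaaaaaaaaa, $) ⊢ (q, aaaaaaaaa, $) ⊢ (q, aaaaaaaa, $) ⊢ (q, aaaaaaa, $) ⊢ (q, aaaaaa, $) ⊢ (q, aaaaa, $) ⊢ (q, aaaa, $) ⊢ (q, aaa, $) ⊢ (q, aa, $) ⊢ (q, a, $) ⊢ (r, ε, ε)
All input consumed and the stack is empty.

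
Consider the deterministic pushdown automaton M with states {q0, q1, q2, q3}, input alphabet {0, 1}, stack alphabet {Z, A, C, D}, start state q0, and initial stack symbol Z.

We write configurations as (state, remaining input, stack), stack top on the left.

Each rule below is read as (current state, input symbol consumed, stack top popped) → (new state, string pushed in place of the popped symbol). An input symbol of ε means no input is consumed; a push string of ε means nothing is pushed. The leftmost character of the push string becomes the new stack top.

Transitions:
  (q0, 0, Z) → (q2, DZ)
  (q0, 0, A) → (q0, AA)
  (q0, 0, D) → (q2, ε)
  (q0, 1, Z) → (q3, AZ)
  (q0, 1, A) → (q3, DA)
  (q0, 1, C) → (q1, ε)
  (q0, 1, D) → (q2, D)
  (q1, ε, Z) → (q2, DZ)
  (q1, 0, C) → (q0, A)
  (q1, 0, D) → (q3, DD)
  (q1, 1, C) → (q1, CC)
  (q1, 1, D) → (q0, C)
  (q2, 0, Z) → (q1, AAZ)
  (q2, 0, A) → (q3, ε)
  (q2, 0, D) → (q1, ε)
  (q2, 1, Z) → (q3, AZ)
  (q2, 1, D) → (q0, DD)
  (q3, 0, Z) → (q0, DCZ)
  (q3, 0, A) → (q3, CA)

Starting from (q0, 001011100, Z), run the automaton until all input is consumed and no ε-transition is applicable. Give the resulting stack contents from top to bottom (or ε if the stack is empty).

DZ

(q0, 001011100, Z) ⊢ (q2, 01011100, DZ) ⊢ (q1, 1011100, Z) ⊢ (q2, 1011100, DZ) ⊢ (q0, 011100, DDZ) ⊢ (q2, 11100, DZ) ⊢ (q0, 1100, DDZ) ⊢ (q2, 100, DDZ) ⊢ (q0, 00, DDDZ) ⊢ (q2, 0, DDZ) ⊢ (q1, ε, DZ)
All input consumed in state q1 with stack DZ.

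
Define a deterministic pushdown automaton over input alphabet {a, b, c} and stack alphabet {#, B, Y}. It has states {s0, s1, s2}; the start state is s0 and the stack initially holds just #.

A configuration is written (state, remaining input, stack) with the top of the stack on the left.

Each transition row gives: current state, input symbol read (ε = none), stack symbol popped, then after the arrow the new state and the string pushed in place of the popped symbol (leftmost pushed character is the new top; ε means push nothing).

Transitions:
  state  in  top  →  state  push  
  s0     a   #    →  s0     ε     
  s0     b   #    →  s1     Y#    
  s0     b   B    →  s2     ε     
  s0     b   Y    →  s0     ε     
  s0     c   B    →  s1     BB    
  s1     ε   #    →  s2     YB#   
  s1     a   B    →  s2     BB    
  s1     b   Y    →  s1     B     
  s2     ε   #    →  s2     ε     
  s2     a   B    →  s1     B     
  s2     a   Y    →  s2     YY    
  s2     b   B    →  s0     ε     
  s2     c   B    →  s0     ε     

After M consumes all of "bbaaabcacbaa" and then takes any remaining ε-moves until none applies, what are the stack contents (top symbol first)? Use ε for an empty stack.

BBB#

(s0, bbaaabcacbaa, #)
  read b, top #: go to s1, push Y# → (s1, baaabcacbaa, Y#)
  read b, top Y: go to s1, push B → (s1, aaabcacbaa, B#)
  read a, top B: go to s2, push BB → (s2, aabcacbaa, BB#)
  read a, top B: go to s1, push B → (s1, abcacbaa, BB#)
  read a, top B: go to s2, push BB → (s2, bcacbaa, BBB#)
  read b, top B: go to s0, push ε → (s0, cacbaa, BB#)
  read c, top B: go to s1, push BB → (s1, acbaa, BBB#)
  read a, top B: go to s2, push BB → (s2, cbaa, BBBB#)
  read c, top B: go to s0, push ε → (s0, baa, BBB#)
  read b, top B: go to s2, push ε → (s2, aa, BB#)
  read a, top B: go to s1, push B → (s1, a, BB#)
  read a, top B: go to s2, push BB → (s2, ε, BBB#)
All input consumed in state s2 with stack BBB#.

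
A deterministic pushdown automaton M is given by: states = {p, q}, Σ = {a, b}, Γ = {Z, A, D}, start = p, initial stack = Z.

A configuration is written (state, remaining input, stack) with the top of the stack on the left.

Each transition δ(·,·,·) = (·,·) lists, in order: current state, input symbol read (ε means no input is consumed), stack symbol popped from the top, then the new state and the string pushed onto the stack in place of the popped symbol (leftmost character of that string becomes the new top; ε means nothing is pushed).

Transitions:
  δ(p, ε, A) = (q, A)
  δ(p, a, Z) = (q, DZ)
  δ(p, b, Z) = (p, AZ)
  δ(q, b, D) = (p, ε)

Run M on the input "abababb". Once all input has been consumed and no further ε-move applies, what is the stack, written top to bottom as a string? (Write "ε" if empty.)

(p, abababb, Z)
  read a, top Z: go to q, push DZ → (q, bababb, DZ)
  read b, top D: go to p, push ε → (p, ababb, Z)
  read a, top Z: go to q, push DZ → (q, babb, DZ)
  read b, top D: go to p, push ε → (p, abb, Z)
  read a, top Z: go to q, push DZ → (q, bb, DZ)
  read b, top D: go to p, push ε → (p, b, Z)
  read b, top Z: go to p, push AZ → (p, ε, AZ)
  ε-move, top A: go to q, push A → (q, ε, AZ)
All input consumed in state q with stack AZ.

AZ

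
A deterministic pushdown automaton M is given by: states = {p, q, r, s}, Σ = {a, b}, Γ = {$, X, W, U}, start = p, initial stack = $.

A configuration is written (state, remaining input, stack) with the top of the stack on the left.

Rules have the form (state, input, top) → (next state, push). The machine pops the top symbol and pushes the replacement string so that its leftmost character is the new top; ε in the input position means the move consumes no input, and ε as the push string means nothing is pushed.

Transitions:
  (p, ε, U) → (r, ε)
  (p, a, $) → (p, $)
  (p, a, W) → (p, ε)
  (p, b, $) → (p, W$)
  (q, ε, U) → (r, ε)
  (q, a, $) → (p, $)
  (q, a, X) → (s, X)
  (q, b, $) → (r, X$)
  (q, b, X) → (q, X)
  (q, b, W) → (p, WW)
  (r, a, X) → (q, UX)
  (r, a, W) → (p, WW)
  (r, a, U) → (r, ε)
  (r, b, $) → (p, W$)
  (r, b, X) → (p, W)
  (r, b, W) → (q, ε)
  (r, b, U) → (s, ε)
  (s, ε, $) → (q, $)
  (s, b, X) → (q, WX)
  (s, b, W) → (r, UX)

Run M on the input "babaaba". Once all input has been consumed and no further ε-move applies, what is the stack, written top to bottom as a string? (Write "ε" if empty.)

$

(p, babaaba, $)
  read b, top $: go to p, push W$ → (p, abaaba, W$)
  read a, top W: go to p, push ε → (p, baaba, $)
  read b, top $: go to p, push W$ → (p, aaba, W$)
  read a, top W: go to p, push ε → (p, aba, $)
  read a, top $: go to p, push $ → (p, ba, $)
  read b, top $: go to p, push W$ → (p, a, W$)
  read a, top W: go to p, push ε → (p, ε, $)
All input consumed in state p with stack $.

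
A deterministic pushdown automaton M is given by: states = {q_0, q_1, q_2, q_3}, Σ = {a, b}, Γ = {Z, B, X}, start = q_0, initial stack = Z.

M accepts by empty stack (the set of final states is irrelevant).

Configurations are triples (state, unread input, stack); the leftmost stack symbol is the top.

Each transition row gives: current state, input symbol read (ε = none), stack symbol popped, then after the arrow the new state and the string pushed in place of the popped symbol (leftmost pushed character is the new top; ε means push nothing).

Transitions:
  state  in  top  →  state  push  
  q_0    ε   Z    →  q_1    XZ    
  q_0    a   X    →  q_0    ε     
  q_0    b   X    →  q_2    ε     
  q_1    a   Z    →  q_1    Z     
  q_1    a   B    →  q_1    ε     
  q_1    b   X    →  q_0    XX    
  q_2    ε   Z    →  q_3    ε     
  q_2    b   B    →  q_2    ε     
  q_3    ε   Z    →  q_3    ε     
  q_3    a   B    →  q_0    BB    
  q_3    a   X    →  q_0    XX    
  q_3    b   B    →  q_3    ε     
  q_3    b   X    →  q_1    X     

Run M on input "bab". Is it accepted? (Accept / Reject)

Accept

(q_0, bab, Z) ⊢ (q_1, bab, XZ) ⊢ (q_0, ab, XXZ) ⊢ (q_0, b, XZ) ⊢ (q_2, ε, Z) ⊢ (q_3, ε, ε)
All input consumed and the stack is empty.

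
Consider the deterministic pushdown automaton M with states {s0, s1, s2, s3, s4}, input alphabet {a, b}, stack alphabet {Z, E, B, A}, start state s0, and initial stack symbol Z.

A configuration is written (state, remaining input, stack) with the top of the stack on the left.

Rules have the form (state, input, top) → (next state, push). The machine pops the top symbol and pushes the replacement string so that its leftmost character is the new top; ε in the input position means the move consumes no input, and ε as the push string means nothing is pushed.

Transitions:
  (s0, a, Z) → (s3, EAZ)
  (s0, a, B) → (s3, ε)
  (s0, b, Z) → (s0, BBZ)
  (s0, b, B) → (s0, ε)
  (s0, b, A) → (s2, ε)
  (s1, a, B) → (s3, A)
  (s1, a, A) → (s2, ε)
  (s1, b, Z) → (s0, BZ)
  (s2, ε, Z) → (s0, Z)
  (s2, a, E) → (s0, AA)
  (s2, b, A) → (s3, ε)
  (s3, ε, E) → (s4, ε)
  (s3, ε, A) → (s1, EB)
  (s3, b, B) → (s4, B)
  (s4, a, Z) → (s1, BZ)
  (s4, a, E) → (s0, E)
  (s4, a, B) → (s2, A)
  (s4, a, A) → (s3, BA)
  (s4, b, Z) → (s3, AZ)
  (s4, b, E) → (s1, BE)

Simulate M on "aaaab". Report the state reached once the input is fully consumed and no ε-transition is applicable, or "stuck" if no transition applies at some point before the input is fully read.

(s0, aaaab, Z) ⊢ (s3, aaab, EAZ) ⊢ (s4, aaab, AZ) ⊢ (s3, aab, BAZ)
No transition for (s3, a, top B); M blocks with input aab remaining.

stuck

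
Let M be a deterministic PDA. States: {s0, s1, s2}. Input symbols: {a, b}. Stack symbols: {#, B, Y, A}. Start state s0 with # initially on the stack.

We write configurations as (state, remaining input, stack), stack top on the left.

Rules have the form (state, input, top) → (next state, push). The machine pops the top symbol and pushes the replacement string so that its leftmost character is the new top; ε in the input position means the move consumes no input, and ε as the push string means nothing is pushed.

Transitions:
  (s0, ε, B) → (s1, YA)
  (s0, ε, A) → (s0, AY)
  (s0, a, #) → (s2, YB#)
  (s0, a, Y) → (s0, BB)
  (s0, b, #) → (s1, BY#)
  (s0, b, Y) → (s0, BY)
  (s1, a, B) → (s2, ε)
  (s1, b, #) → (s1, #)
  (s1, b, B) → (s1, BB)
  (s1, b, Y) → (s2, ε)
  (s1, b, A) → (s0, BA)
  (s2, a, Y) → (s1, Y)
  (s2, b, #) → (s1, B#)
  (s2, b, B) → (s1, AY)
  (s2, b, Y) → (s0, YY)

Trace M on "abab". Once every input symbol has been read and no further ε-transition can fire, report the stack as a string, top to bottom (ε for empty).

(s0, abab, #)
  read a, top #: go to s2, push YB# → (s2, bab, YB#)
  read b, top Y: go to s0, push YY → (s0, ab, YYB#)
  read a, top Y: go to s0, push BB → (s0, b, BBYB#)
  ε-move, top B: go to s1, push YA → (s1, b, YABYB#)
  read b, top Y: go to s2, push ε → (s2, ε, ABYB#)
All input consumed in state s2 with stack ABYB#.

ABYB#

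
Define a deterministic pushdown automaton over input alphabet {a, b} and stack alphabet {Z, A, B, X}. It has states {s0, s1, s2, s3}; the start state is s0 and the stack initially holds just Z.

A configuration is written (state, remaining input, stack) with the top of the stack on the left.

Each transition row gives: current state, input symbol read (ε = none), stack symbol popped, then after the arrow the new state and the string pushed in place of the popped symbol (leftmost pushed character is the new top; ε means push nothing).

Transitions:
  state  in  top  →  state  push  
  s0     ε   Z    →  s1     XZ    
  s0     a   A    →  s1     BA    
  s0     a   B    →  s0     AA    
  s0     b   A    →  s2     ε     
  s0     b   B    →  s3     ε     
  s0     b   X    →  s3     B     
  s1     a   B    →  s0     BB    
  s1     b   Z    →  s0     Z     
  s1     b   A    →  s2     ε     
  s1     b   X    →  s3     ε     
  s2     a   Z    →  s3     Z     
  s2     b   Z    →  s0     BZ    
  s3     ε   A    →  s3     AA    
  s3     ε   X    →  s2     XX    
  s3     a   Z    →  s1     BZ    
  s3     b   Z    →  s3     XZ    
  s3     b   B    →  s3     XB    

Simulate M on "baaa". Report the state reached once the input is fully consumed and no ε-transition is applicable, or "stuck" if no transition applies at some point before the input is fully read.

(s0, baaa, Z)
  ε-move, top Z: go to s1, push XZ → (s1, baaa, XZ)
  read b, top X: go to s3, push ε → (s3, aaa, Z)
  read a, top Z: go to s1, push BZ → (s1, aa, BZ)
  read a, top B: go to s0, push BB → (s0, a, BBZ)
  read a, top B: go to s0, push AA → (s0, ε, AABZ)
All input consumed; M is in state s0.

s0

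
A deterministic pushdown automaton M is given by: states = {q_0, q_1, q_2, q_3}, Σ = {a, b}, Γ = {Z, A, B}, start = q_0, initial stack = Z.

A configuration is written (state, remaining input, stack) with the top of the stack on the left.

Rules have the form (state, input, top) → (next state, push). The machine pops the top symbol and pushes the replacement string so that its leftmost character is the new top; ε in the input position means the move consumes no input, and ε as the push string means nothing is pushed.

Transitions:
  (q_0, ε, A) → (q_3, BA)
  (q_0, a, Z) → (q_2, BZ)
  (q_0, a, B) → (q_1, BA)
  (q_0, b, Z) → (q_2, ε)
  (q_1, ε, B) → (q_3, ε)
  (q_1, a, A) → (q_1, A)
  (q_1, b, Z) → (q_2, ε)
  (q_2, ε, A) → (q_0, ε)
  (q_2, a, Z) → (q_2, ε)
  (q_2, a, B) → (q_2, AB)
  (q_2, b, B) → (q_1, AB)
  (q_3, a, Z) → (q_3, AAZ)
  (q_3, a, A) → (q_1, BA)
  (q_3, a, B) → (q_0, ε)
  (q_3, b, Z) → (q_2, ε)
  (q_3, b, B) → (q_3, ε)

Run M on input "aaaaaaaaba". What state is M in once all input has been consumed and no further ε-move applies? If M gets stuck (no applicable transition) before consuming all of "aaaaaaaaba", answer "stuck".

stuck

(q_0, aaaaaaaaba, Z)
  read a, top Z: go to q_2, push BZ → (q_2, aaaaaaaba, BZ)
  read a, top B: go to q_2, push AB → (q_2, aaaaaaba, ABZ)
  ε-move, top A: go to q_0, push ε → (q_0, aaaaaaba, BZ)
  read a, top B: go to q_1, push BA → (q_1, aaaaaba, BAZ)
  ε-move, top B: go to q_3, push ε → (q_3, aaaaaba, AZ)
  read a, top A: go to q_1, push BA → (q_1, aaaaba, BAZ)
  ε-move, top B: go to q_3, push ε → (q_3, aaaaba, AZ)
  read a, top A: go to q_1, push BA → (q_1, aaaba, BAZ)
  ε-move, top B: go to q_3, push ε → (q_3, aaaba, AZ)
  read a, top A: go to q_1, push BA → (q_1, aaba, BAZ)
  ε-move, top B: go to q_3, push ε → (q_3, aaba, AZ)
  read a, top A: go to q_1, push BA → (q_1, aba, BAZ)
  ε-move, top B: go to q_3, push ε → (q_3, aba, AZ)
  read a, top A: go to q_1, push BA → (q_1, ba, BAZ)
  ε-move, top B: go to q_3, push ε → (q_3, ba, AZ)
No transition for (q_3, b, top A); M blocks with input ba remaining.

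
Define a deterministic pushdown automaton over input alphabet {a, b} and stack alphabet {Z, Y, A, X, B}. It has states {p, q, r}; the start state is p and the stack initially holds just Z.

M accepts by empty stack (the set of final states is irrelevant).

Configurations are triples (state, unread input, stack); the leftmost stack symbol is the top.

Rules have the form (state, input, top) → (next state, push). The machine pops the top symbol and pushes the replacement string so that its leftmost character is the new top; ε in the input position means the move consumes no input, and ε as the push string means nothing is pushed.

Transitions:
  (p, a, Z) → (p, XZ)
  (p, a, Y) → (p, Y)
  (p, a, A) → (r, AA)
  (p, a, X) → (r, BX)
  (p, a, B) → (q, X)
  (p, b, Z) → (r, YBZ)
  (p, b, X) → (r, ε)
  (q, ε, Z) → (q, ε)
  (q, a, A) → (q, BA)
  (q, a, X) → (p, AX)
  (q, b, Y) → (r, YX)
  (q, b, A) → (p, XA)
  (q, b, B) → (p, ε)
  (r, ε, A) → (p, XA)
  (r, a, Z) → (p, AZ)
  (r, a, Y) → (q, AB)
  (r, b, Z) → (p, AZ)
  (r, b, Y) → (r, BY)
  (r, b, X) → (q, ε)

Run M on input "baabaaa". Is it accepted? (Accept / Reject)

(p, baabaaa, Z)
  read b, top Z: go to r, push YBZ → (r, aabaaa, YBZ)
  read a, top Y: go to q, push AB → (q, abaaa, ABBZ)
  read a, top A: go to q, push BA → (q, baaa, BABBZ)
  read b, top B: go to p, push ε → (p, aaa, ABBZ)
  read a, top A: go to r, push AA → (r, aa, AABBZ)
  ε-move, top A: go to p, push XA → (p, aa, XAABBZ)
  read a, top X: go to r, push BX → (r, a, BXAABBZ)
No transition applies at (r, a, BXAABBZ); input not fully consumed.

Reject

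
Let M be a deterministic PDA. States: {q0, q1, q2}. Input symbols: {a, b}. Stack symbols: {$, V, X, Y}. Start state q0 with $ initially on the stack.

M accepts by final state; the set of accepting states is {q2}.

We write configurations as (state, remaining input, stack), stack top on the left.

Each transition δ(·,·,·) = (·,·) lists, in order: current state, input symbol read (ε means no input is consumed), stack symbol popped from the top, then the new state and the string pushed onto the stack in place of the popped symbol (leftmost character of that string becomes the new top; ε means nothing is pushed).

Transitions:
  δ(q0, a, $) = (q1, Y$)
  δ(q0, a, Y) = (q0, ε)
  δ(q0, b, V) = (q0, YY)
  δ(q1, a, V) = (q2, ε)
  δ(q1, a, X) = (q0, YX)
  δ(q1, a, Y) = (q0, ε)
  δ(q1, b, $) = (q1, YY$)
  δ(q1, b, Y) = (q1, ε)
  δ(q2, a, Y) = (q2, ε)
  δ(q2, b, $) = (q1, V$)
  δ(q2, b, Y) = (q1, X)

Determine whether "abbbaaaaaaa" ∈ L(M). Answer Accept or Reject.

(q0, abbbaaaaaaa, $)
  read a, top $: go to q1, push Y$ → (q1, bbbaaaaaaa, Y$)
  read b, top Y: go to q1, push ε → (q1, bbaaaaaaa, $)
  read b, top $: go to q1, push YY$ → (q1, baaaaaaa, YY$)
  read b, top Y: go to q1, push ε → (q1, aaaaaaa, Y$)
  read a, top Y: go to q0, push ε → (q0, aaaaaa, $)
  read a, top $: go to q1, push Y$ → (q1, aaaaa, Y$)
  read a, top Y: go to q0, push ε → (q0, aaaa, $)
  read a, top $: go to q1, push Y$ → (q1, aaa, Y$)
  read a, top Y: go to q0, push ε → (q0, aa, $)
  read a, top $: go to q1, push Y$ → (q1, a, Y$)
  read a, top Y: go to q0, push ε → (q0, ε, $)
All input consumed; state q0 ∉ F and no further ε-move applies.

Reject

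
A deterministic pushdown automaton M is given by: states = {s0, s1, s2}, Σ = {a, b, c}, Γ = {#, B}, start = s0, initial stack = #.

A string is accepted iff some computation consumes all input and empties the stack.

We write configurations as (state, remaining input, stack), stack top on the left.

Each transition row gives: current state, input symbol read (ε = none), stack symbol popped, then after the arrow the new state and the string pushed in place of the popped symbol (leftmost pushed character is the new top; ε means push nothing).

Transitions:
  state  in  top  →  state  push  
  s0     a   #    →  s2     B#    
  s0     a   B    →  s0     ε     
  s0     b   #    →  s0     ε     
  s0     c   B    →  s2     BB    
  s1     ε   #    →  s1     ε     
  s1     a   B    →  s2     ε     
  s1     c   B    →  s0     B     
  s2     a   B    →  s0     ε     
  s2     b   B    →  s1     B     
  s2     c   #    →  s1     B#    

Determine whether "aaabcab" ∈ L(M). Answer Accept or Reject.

Accept

(s0, aaabcab, #) ⊢ (s2, aabcab, B#) ⊢ (s0, abcab, #) ⊢ (s2, bcab, B#) ⊢ (s1, cab, B#) ⊢ (s0, ab, B#) ⊢ (s0, b, #) ⊢ (s0, ε, ε)
All input consumed and the stack is empty.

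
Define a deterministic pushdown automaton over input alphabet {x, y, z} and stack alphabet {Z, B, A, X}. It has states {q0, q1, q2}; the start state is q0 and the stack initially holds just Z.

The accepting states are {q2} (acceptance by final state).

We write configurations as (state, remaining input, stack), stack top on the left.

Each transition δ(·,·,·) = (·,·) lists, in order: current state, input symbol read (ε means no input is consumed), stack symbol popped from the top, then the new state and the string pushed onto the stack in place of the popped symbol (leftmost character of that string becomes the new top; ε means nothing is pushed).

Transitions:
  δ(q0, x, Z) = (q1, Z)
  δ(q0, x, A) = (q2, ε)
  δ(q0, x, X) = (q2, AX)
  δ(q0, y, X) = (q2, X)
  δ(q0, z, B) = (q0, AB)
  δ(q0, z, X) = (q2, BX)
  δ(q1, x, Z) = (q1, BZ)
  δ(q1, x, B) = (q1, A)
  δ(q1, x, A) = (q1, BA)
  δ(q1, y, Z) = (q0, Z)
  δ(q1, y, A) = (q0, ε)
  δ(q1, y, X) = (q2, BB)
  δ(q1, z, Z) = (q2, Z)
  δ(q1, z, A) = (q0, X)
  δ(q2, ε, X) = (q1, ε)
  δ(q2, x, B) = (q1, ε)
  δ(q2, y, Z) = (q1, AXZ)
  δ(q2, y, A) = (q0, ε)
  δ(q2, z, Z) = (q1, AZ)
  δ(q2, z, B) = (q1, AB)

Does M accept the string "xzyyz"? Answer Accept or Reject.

(q0, xzyyz, Z) ⊢ (q1, zyyz, Z) ⊢ (q2, yyz, Z) ⊢ (q1, yz, AXZ) ⊢ (q0, z, XZ) ⊢ (q2, ε, BXZ)
All input consumed; state q2 ∈ F.

Accept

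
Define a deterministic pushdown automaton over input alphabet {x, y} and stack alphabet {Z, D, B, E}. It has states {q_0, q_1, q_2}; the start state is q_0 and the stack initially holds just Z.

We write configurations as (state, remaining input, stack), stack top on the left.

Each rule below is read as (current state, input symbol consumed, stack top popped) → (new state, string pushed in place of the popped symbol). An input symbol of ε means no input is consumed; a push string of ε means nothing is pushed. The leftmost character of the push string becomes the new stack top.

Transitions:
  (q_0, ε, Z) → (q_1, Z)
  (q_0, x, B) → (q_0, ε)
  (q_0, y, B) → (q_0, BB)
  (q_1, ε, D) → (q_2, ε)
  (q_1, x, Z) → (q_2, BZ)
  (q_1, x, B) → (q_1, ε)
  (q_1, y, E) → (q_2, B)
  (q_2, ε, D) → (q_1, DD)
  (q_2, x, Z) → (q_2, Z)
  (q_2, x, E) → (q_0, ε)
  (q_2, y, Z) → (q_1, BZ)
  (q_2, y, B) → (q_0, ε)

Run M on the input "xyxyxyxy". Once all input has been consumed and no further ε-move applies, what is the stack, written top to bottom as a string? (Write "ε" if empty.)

(q_0, xyxyxyxy, Z)
  ε-move, top Z: go to q_1, push Z → (q_1, xyxyxyxy, Z)
  read x, top Z: go to q_2, push BZ → (q_2, yxyxyxy, BZ)
  read y, top B: go to q_0, push ε → (q_0, xyxyxy, Z)
  ε-move, top Z: go to q_1, push Z → (q_1, xyxyxy, Z)
  read x, top Z: go to q_2, push BZ → (q_2, yxyxy, BZ)
  read y, top B: go to q_0, push ε → (q_0, xyxy, Z)
  ε-move, top Z: go to q_1, push Z → (q_1, xyxy, Z)
  read x, top Z: go to q_2, push BZ → (q_2, yxy, BZ)
  read y, top B: go to q_0, push ε → (q_0, xy, Z)
  ε-move, top Z: go to q_1, push Z → (q_1, xy, Z)
  read x, top Z: go to q_2, push BZ → (q_2, y, BZ)
  read y, top B: go to q_0, push ε → (q_0, ε, Z)
  ε-move, top Z: go to q_1, push Z → (q_1, ε, Z)
All input consumed in state q_1 with stack Z.

Z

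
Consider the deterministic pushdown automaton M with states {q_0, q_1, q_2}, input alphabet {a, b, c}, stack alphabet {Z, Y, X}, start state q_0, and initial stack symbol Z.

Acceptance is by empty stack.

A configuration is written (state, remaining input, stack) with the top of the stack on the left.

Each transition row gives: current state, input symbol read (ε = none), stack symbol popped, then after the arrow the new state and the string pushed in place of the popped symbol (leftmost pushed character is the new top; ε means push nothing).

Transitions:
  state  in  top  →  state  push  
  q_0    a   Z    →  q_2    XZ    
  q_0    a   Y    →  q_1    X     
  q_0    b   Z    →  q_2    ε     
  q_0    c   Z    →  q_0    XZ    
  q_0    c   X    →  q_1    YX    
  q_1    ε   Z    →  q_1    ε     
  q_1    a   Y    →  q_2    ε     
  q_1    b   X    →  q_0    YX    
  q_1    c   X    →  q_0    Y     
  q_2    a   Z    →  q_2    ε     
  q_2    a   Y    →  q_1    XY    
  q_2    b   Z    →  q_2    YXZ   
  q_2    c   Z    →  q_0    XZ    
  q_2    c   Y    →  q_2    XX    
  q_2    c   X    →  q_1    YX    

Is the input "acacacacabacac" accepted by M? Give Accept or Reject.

Reject

(q_0, acacacacabacac, Z) ⊢ (q_2, cacacacabacac, XZ) ⊢ (q_1, acacacabacac, YXZ) ⊢ (q_2, cacacabacac, XZ) ⊢ (q_1, acacabacac, YXZ) ⊢ (q_2, cacabacac, XZ) ⊢ (q_1, acabacac, YXZ) ⊢ (q_2, cabacac, XZ) ⊢ (q_1, abacac, YXZ) ⊢ (q_2, bacac, XZ)
No transition applies at (q_2, bacac, XZ); input not fully consumed.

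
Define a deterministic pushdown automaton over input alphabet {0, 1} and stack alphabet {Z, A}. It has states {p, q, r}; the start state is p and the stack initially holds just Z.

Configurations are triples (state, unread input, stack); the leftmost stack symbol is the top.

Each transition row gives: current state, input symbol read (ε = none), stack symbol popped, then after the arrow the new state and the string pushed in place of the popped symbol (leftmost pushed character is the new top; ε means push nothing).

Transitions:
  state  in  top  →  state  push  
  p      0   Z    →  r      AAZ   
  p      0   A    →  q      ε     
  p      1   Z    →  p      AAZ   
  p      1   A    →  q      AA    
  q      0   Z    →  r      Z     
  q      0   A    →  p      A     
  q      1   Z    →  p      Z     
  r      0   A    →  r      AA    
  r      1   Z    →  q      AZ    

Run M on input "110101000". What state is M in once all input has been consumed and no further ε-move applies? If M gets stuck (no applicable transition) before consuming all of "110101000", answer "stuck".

p

(p, 110101000, Z)
  read 1, top Z: go to p, push AAZ → (p, 10101000, AAZ)
  read 1, top A: go to q, push AA → (q, 0101000, AAAZ)
  read 0, top A: go to p, push A → (p, 101000, AAAZ)
  read 1, top A: go to q, push AA → (q, 01000, AAAAZ)
  read 0, top A: go to p, push A → (p, 1000, AAAAZ)
  read 1, top A: go to q, push AA → (q, 000, AAAAAZ)
  read 0, top A: go to p, push A → (p, 00, AAAAAZ)
  read 0, top A: go to q, push ε → (q, 0, AAAAZ)
  read 0, top A: go to p, push A → (p, ε, AAAAZ)
All input consumed; M is in state p.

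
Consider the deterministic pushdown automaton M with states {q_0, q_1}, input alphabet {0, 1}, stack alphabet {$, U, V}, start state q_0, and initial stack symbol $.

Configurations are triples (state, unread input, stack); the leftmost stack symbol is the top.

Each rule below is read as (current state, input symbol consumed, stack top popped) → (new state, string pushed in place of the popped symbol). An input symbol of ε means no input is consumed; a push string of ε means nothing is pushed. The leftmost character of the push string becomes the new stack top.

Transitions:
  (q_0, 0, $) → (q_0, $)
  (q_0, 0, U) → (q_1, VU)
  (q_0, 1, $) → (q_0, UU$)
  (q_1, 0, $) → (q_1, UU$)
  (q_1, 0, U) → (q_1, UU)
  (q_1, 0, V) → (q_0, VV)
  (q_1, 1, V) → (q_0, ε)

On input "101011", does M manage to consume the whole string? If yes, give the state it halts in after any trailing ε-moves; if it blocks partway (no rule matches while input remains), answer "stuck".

stuck

(q_0, 101011, $)
  read 1, top $: go to q_0, push UU$ → (q_0, 01011, UU$)
  read 0, top U: go to q_1, push VU → (q_1, 1011, VUU$)
  read 1, top V: go to q_0, push ε → (q_0, 011, UU$)
  read 0, top U: go to q_1, push VU → (q_1, 11, VUU$)
  read 1, top V: go to q_0, push ε → (q_0, 1, UU$)
No transition for (q_0, 1, top U); M blocks with input 1 remaining.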